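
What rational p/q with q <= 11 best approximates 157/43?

Expand x = 157/43 as a continued fraction with the Euclidean algorithm:
  157 = 3*43 + 28, so a_0 = 3.
  43 = 1*28 + 15, so a_1 = 1.
  28 = 1*15 + 13, so a_2 = 1.
  15 = 1*13 + 2, so a_3 = 1.
  13 = 6*2 + 1, so a_4 = 6.
  2 = 2*1 + 0, so a_5 = 2.
so x = [3; 1, 1, 1, 6, 2].
Convergents (p_i = a_i*p_{i-1} + p_{i-2}, q_i = a_i*q_{i-1} + q_{i-2} with p_{-2}=0, p_{-1}=1, q_{-2}=1, q_{-1}=0), until the denominator exceeds 11:
  i=0: a_0=3, p_0 = 3*1 + 0 = 3, q_0 = 3*0 + 1 = 1.
  i=1: a_1=1, p_1 = 1*3 + 1 = 4, q_1 = 1*1 + 0 = 1.
  i=2: a_2=1, p_2 = 1*4 + 3 = 7, q_2 = 1*1 + 1 = 2.
  i=3: a_3=1, p_3 = 1*7 + 4 = 11, q_3 = 1*2 + 1 = 3.
  i=4: a_4=6, p_4 = 6*11 + 7 = 73, q_4 = 6*3 + 2 = 20.
q_4 = 20 > 11, so the last convergent with denominator <= 11 is p_3/q_3 = 11/3.
The closest fraction with denominator <= 11 is either p_3/q_3 or the intermediate fraction (k*p_3 + p_2)/(k*q_3 + q_2) with the largest k >= 1 whose denominator stays <= 11; these approach x as k grows, and every other convergent or intermediate fraction in range is farther away.
Largest k: floor((11 - q_2)/q_3) = floor((11 - 2)/3) = 3.
That gives (3*11 + 7)/(3*3 + 2) = 40/11.
Compare the errors: |x - 11/3| = |157*3 - 11*43|/(43*3) = 2/129, and |x - 40/11| = |157*11 - 40*43|/(43*11) = 7/473.
Cross-multiplying, 7*129 = 903 < 946 = 2*473, so 7/473 is smaller: the intermediate fraction 40/11 is closer to x than 11/3.

40/11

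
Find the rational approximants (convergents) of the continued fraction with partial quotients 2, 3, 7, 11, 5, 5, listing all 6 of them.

2/1, 7/3, 51/22, 568/245, 2891/1247, 15023/6480

Using the convergent recurrence p_i = a_i*p_{i-1} + p_{i-2}, q_i = a_i*q_{i-1} + q_{i-2} with p_{-2}=0, p_{-1}=1, q_{-2}=1, q_{-1}=0:
  i=0: a_0=2, p_0 = 2*1 + 0 = 2, q_0 = 2*0 + 1 = 1.
  i=1: a_1=3, p_1 = 3*2 + 1 = 7, q_1 = 3*1 + 0 = 3.
  i=2: a_2=7, p_2 = 7*7 + 2 = 51, q_2 = 7*3 + 1 = 22.
  i=3: a_3=11, p_3 = 11*51 + 7 = 568, q_3 = 11*22 + 3 = 245.
  i=4: a_4=5, p_4 = 5*568 + 51 = 2891, q_4 = 5*245 + 22 = 1247.
  i=5: a_5=5, p_5 = 5*2891 + 568 = 15023, q_5 = 5*1247 + 245 = 6480.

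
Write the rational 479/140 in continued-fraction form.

Run the Euclidean algorithm on 479 and 140; the successive quotients are the partial quotients a_0, a_1, ... (each step inverts the fractional part left over by the previous one):
  479 = 3*140 + 59, so a_0 = 3.
  140 = 2*59 + 22, so a_1 = 2.
  59 = 2*22 + 15, so a_2 = 2.
  22 = 1*15 + 7, so a_3 = 1.
  15 = 2*7 + 1, so a_4 = 2.
  7 = 7*1 + 0, so a_5 = 7.
The remainder reaches 0 after 6 divisions, so the expansion has 6 partial quotients, read off in order.

[3; 2, 2, 1, 2, 7]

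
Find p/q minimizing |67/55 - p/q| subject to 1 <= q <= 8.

Expand x = 67/55 as a continued fraction with the Euclidean algorithm:
  67 = 1*55 + 12, so a_0 = 1.
  55 = 4*12 + 7, so a_1 = 4.
  12 = 1*7 + 5, so a_2 = 1.
  7 = 1*5 + 2, so a_3 = 1.
  5 = 2*2 + 1, so a_4 = 2.
  2 = 2*1 + 0, so a_5 = 2.
so x = [1; 4, 1, 1, 2, 2].
Convergents (p_i = a_i*p_{i-1} + p_{i-2}, q_i = a_i*q_{i-1} + q_{i-2} with p_{-2}=0, p_{-1}=1, q_{-2}=1, q_{-1}=0), until the denominator exceeds 8:
  i=0: a_0=1, p_0 = 1*1 + 0 = 1, q_0 = 1*0 + 1 = 1.
  i=1: a_1=4, p_1 = 4*1 + 1 = 5, q_1 = 4*1 + 0 = 4.
  i=2: a_2=1, p_2 = 1*5 + 1 = 6, q_2 = 1*4 + 1 = 5.
  i=3: a_3=1, p_3 = 1*6 + 5 = 11, q_3 = 1*5 + 4 = 9.
q_3 = 9 > 8, so the last convergent with denominator <= 8 is p_2/q_2 = 6/5.
The closest fraction with denominator <= 8 is either p_2/q_2 or the intermediate fraction (k*p_2 + p_1)/(k*q_2 + q_1) with the largest k >= 1 whose denominator stays <= 8; these approach x as k grows, and every other convergent or intermediate fraction in range is farther away.
Largest k: floor((8 - q_1)/q_2) = floor((8 - 4)/5) = 0.
Since k = 0, no intermediate fraction beyond p_2/q_2 has denominator <= 8, so the convergent 6/5 is the closest (its error is |67*5 - 6*55|/(55*5) = 5/275).

6/5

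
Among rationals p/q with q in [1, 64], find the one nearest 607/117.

83/16

Expand x = 607/117 as a continued fraction with the Euclidean algorithm:
  607 = 5*117 + 22, so a_0 = 5.
  117 = 5*22 + 7, so a_1 = 5.
  22 = 3*7 + 1, so a_2 = 3.
  7 = 7*1 + 0, so a_3 = 7.
so x = [5; 5, 3, 7].
Convergents (p_i = a_i*p_{i-1} + p_{i-2}, q_i = a_i*q_{i-1} + q_{i-2} with p_{-2}=0, p_{-1}=1, q_{-2}=1, q_{-1}=0), until the denominator exceeds 64:
  i=0: a_0=5, p_0 = 5*1 + 0 = 5, q_0 = 5*0 + 1 = 1.
  i=1: a_1=5, p_1 = 5*5 + 1 = 26, q_1 = 5*1 + 0 = 5.
  i=2: a_2=3, p_2 = 3*26 + 5 = 83, q_2 = 3*5 + 1 = 16.
  i=3: a_3=7, p_3 = 7*83 + 26 = 607, q_3 = 7*16 + 5 = 117.
q_3 = 117 > 64, so the last convergent with denominator <= 64 is p_2/q_2 = 83/16.
The closest fraction with denominator <= 64 is either p_2/q_2 or the intermediate fraction (k*p_2 + p_1)/(k*q_2 + q_1) with the largest k >= 1 whose denominator stays <= 64; these approach x as k grows, and every other convergent or intermediate fraction in range is farther away.
Largest k: floor((64 - q_1)/q_2) = floor((64 - 5)/16) = 3.
That gives (3*83 + 26)/(3*16 + 5) = 275/53.
Compare the errors: |x - 83/16| = |607*16 - 83*117|/(117*16) = 1/1872, and |x - 275/53| = |607*53 - 275*117|/(117*53) = 4/6201.
Cross-multiplying, 1*6201 = 6201 < 7488 = 4*1872, so 1/1872 is smaller: the convergent 83/16 is closer to x than 275/53.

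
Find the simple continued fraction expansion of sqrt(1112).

Write x_i = (sqrt(1112) + m_i)/d_i with (m_0, d_0) = (0, 1). a_0 = floor(sqrt(1112)) = 33, since 33^2 = 1089 <= 1112 < 1156 = 34^2.
Iterate m_{i+1} = d_i*a_i - m_i, d_{i+1} = (1112 - m_{i+1}^2)/d_i, a_{i+1} = floor((a_0 + m_{i+1})/d_{i+1}):
  m_1 = 1*33 - 0 = 33, d_1 = (1112 - 33^2)/1 = 23/1 = 23, a_1 = floor((33 + 33)/23) = 2.
  m_2 = 23*2 - 33 = 13, d_2 = (1112 - 13^2)/23 = 943/23 = 41, a_2 = floor((33 + 13)/41) = 1.
  m_3 = 41*1 - 13 = 28, d_3 = (1112 - 28^2)/41 = 328/41 = 8, a_3 = floor((33 + 28)/8) = 7.
  m_4 = 8*7 - 28 = 28, d_4 = (1112 - 28^2)/8 = 328/8 = 41, a_4 = floor((33 + 28)/41) = 1.
  m_5 = 41*1 - 28 = 13, d_5 = (1112 - 13^2)/41 = 943/41 = 23, a_5 = floor((33 + 13)/23) = 2.
  m_6 = 23*2 - 13 = 33, d_6 = (1112 - 33^2)/23 = 23/23 = 1, a_6 = floor((33 + 33)/1) = 66.
  m_7 = 1*66 - 33 = 33, d_7 = (1112 - 33^2)/1 = 23/1 = 23: (m_7, d_7) = (m_1, d_1) = (33, 23), so from here the quotients repeat a_1, ..., a_6; the period length is 6.
Hence the expansion of sqrt(1112) is a_0 = 33 followed by the repeating block 2, 1, 7, 1, 2, 66 (period 6).

[33; (2, 1, 7, 1, 2, 66)]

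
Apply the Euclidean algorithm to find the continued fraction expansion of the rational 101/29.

Run the Euclidean algorithm on 101 and 29; the successive quotients are the partial quotients a_0, a_1, ... (each step inverts the fractional part left over by the previous one):
  101 = 3*29 + 14, so a_0 = 3.
  29 = 2*14 + 1, so a_1 = 2.
  14 = 14*1 + 0, so a_2 = 14.
The remainder reaches 0 after 3 divisions, so the expansion has 3 partial quotients, read off in order.

[3; 2, 14]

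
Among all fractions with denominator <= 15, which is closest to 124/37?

Expand x = 124/37 as a continued fraction with the Euclidean algorithm:
  124 = 3*37 + 13, so a_0 = 3.
  37 = 2*13 + 11, so a_1 = 2.
  13 = 1*11 + 2, so a_2 = 1.
  11 = 5*2 + 1, so a_3 = 5.
  2 = 2*1 + 0, so a_4 = 2.
so x = [3; 2, 1, 5, 2].
Convergents (p_i = a_i*p_{i-1} + p_{i-2}, q_i = a_i*q_{i-1} + q_{i-2} with p_{-2}=0, p_{-1}=1, q_{-2}=1, q_{-1}=0), until the denominator exceeds 15:
  i=0: a_0=3, p_0 = 3*1 + 0 = 3, q_0 = 3*0 + 1 = 1.
  i=1: a_1=2, p_1 = 2*3 + 1 = 7, q_1 = 2*1 + 0 = 2.
  i=2: a_2=1, p_2 = 1*7 + 3 = 10, q_2 = 1*2 + 1 = 3.
  i=3: a_3=5, p_3 = 5*10 + 7 = 57, q_3 = 5*3 + 2 = 17.
q_3 = 17 > 15, so the last convergent with denominator <= 15 is p_2/q_2 = 10/3.
The closest fraction with denominator <= 15 is either p_2/q_2 or the intermediate fraction (k*p_2 + p_1)/(k*q_2 + q_1) with the largest k >= 1 whose denominator stays <= 15; these approach x as k grows, and every other convergent or intermediate fraction in range is farther away.
Largest k: floor((15 - q_1)/q_2) = floor((15 - 2)/3) = 4.
That gives (4*10 + 7)/(4*3 + 2) = 47/14.
Compare the errors: |x - 10/3| = |124*3 - 10*37|/(37*3) = 2/111, and |x - 47/14| = |124*14 - 47*37|/(37*14) = 3/518.
Cross-multiplying, 3*111 = 333 < 1036 = 2*518, so 3/518 is smaller: the intermediate fraction 47/14 is closer to x than 10/3.

47/14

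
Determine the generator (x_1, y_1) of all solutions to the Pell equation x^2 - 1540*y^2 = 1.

First expand sqrt(1540) as a continued fraction. With x_i = (sqrt(1540) + m_i)/d_i and (m_0, d_0) = (0, 1): a_0 = floor(sqrt(1540)) = 39, since 39^2 = 1521 <= 1540 < 1600 = 40^2.
Iterate m_{i+1} = d_i*a_i - m_i, d_{i+1} = (1540 - m_{i+1}^2)/d_i, a_{i+1} = floor((a_0 + m_{i+1})/d_{i+1}):
  m_1 = 1*39 - 0 = 39, d_1 = (1540 - 39^2)/1 = 19/1 = 19, a_1 = floor((39 + 39)/19) = 4.
  m_2 = 19*4 - 39 = 37, d_2 = (1540 - 37^2)/19 = 171/19 = 9, a_2 = floor((39 + 37)/9) = 8.
  m_3 = 9*8 - 37 = 35, d_3 = (1540 - 35^2)/9 = 315/9 = 35, a_3 = floor((39 + 35)/35) = 2.
  m_4 = 35*2 - 35 = 35, d_4 = (1540 - 35^2)/35 = 315/35 = 9, a_4 = floor((39 + 35)/9) = 8.
  m_5 = 9*8 - 35 = 37, d_5 = (1540 - 37^2)/9 = 171/9 = 19, a_5 = floor((39 + 37)/19) = 4.
  m_6 = 19*4 - 37 = 39, d_6 = (1540 - 39^2)/19 = 19/19 = 1, a_6 = floor((39 + 39)/1) = 78.
  m_7 = 1*78 - 39 = 39, d_7 = (1540 - 39^2)/1 = 19/1 = 19: (m_7, d_7) = (m_1, d_1) = (39, 19), so from here the quotients repeat a_1, ..., a_6; the period length is 6.
So sqrt(1540) = [39; (4, 8, 2, 8, 4, 78)] with period length k = 6.
k is even, so the fundamental solution of x^2 - 1540y^2 = 1 is (p_{k-1}, q_{k-1}) = (p_5, q_5); compute convergents through index 5.
Convergents (p_i = a_i*p_{i-1} + p_{i-2}, q_i = a_i*q_{i-1} + q_{i-2} with p_{-2}=0, p_{-1}=1, q_{-2}=1, q_{-1}=0):
  i=0: a_0=39, p_0 = 39*1 + 0 = 39, q_0 = 39*0 + 1 = 1.
  i=1: a_1=4, p_1 = 4*39 + 1 = 157, q_1 = 4*1 + 0 = 4.
  i=2: a_2=8, p_2 = 8*157 + 39 = 1295, q_2 = 8*4 + 1 = 33.
  i=3: a_3=2, p_3 = 2*1295 + 157 = 2747, q_3 = 2*33 + 4 = 70.
  i=4: a_4=8, p_4 = 8*2747 + 1295 = 23271, q_4 = 8*70 + 33 = 593.
  i=5: a_5=4, p_5 = 4*23271 + 2747 = 95831, q_5 = 4*593 + 70 = 2442.
Check: 95831^2 - 1540*2442^2 = 9183580561 - 9183580560 = 1, so (x, y) = (95831, 2442) solves the equation, and by the theorem it is the least positive solution.

(x, y) = (95831, 2442)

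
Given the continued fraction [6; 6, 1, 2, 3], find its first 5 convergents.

Using the convergent recurrence p_i = a_i*p_{i-1} + p_{i-2}, q_i = a_i*q_{i-1} + q_{i-2} with p_{-2}=0, p_{-1}=1, q_{-2}=1, q_{-1}=0:
  i=0: a_0=6, p_0 = 6*1 + 0 = 6, q_0 = 6*0 + 1 = 1.
  i=1: a_1=6, p_1 = 6*6 + 1 = 37, q_1 = 6*1 + 0 = 6.
  i=2: a_2=1, p_2 = 1*37 + 6 = 43, q_2 = 1*6 + 1 = 7.
  i=3: a_3=2, p_3 = 2*43 + 37 = 123, q_3 = 2*7 + 6 = 20.
  i=4: a_4=3, p_4 = 3*123 + 43 = 412, q_4 = 3*20 + 7 = 67.

6/1, 37/6, 43/7, 123/20, 412/67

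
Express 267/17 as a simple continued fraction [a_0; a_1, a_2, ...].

Run the Euclidean algorithm on 267 and 17; the successive quotients are the partial quotients a_0, a_1, ... (each step inverts the fractional part left over by the previous one):
  267 = 15*17 + 12, so a_0 = 15.
  17 = 1*12 + 5, so a_1 = 1.
  12 = 2*5 + 2, so a_2 = 2.
  5 = 2*2 + 1, so a_3 = 2.
  2 = 2*1 + 0, so a_4 = 2.
The remainder reaches 0 after 5 divisions, so the expansion has 5 partial quotients, read off in order.

[15; 1, 2, 2, 2]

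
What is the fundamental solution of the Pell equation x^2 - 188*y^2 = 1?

(x, y) = (4607, 336)

First expand sqrt(188) as a continued fraction. With x_i = (sqrt(188) + m_i)/d_i and (m_0, d_0) = (0, 1): a_0 = floor(sqrt(188)) = 13, since 13^2 = 169 <= 188 < 196 = 14^2.
Iterate m_{i+1} = d_i*a_i - m_i, d_{i+1} = (188 - m_{i+1}^2)/d_i, a_{i+1} = floor((a_0 + m_{i+1})/d_{i+1}):
  m_1 = 1*13 - 0 = 13, d_1 = (188 - 13^2)/1 = 19/1 = 19, a_1 = floor((13 + 13)/19) = 1.
  m_2 = 19*1 - 13 = 6, d_2 = (188 - 6^2)/19 = 152/19 = 8, a_2 = floor((13 + 6)/8) = 2.
  m_3 = 8*2 - 6 = 10, d_3 = (188 - 10^2)/8 = 88/8 = 11, a_3 = floor((13 + 10)/11) = 2.
  m_4 = 11*2 - 10 = 12, d_4 = (188 - 12^2)/11 = 44/11 = 4, a_4 = floor((13 + 12)/4) = 6.
  m_5 = 4*6 - 12 = 12, d_5 = (188 - 12^2)/4 = 44/4 = 11, a_5 = floor((13 + 12)/11) = 2.
  m_6 = 11*2 - 12 = 10, d_6 = (188 - 10^2)/11 = 88/11 = 8, a_6 = floor((13 + 10)/8) = 2.
  m_7 = 8*2 - 10 = 6, d_7 = (188 - 6^2)/8 = 152/8 = 19, a_7 = floor((13 + 6)/19) = 1.
  m_8 = 19*1 - 6 = 13, d_8 = (188 - 13^2)/19 = 19/19 = 1, a_8 = floor((13 + 13)/1) = 26.
  m_9 = 1*26 - 13 = 13, d_9 = (188 - 13^2)/1 = 19/1 = 19: (m_9, d_9) = (m_1, d_1) = (13, 19), so from here the quotients repeat a_1, ..., a_8; the period length is 8.
So sqrt(188) = [13; (1, 2, 2, 6, 2, 2, 1, 26)] with period length k = 8.
k is even, so the fundamental solution of x^2 - 188y^2 = 1 is (p_{k-1}, q_{k-1}) = (p_7, q_7); compute convergents through index 7.
Convergents (p_i = a_i*p_{i-1} + p_{i-2}, q_i = a_i*q_{i-1} + q_{i-2} with p_{-2}=0, p_{-1}=1, q_{-2}=1, q_{-1}=0):
  i=0: a_0=13, p_0 = 13*1 + 0 = 13, q_0 = 13*0 + 1 = 1.
  i=1: a_1=1, p_1 = 1*13 + 1 = 14, q_1 = 1*1 + 0 = 1.
  i=2: a_2=2, p_2 = 2*14 + 13 = 41, q_2 = 2*1 + 1 = 3.
  i=3: a_3=2, p_3 = 2*41 + 14 = 96, q_3 = 2*3 + 1 = 7.
  i=4: a_4=6, p_4 = 6*96 + 41 = 617, q_4 = 6*7 + 3 = 45.
  i=5: a_5=2, p_5 = 2*617 + 96 = 1330, q_5 = 2*45 + 7 = 97.
  i=6: a_6=2, p_6 = 2*1330 + 617 = 3277, q_6 = 2*97 + 45 = 239.
  i=7: a_7=1, p_7 = 1*3277 + 1330 = 4607, q_7 = 1*239 + 97 = 336.
Check: 4607^2 - 188*336^2 = 21224449 - 21224448 = 1, so (x, y) = (4607, 336) solves the equation, and by the theorem it is the least positive solution.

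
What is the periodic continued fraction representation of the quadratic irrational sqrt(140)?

[11; (1, 4, 1, 22)]

Write x_i = (sqrt(140) + m_i)/d_i with (m_0, d_0) = (0, 1). a_0 = floor(sqrt(140)) = 11, since 11^2 = 121 <= 140 < 144 = 12^2.
Iterate m_{i+1} = d_i*a_i - m_i, d_{i+1} = (140 - m_{i+1}^2)/d_i, a_{i+1} = floor((a_0 + m_{i+1})/d_{i+1}):
  m_1 = 1*11 - 0 = 11, d_1 = (140 - 11^2)/1 = 19/1 = 19, a_1 = floor((11 + 11)/19) = 1.
  m_2 = 19*1 - 11 = 8, d_2 = (140 - 8^2)/19 = 76/19 = 4, a_2 = floor((11 + 8)/4) = 4.
  m_3 = 4*4 - 8 = 8, d_3 = (140 - 8^2)/4 = 76/4 = 19, a_3 = floor((11 + 8)/19) = 1.
  m_4 = 19*1 - 8 = 11, d_4 = (140 - 11^2)/19 = 19/19 = 1, a_4 = floor((11 + 11)/1) = 22.
  m_5 = 1*22 - 11 = 11, d_5 = (140 - 11^2)/1 = 19/1 = 19: (m_5, d_5) = (m_1, d_1) = (11, 19), so from here the quotients repeat a_1, ..., a_4; the period length is 4.
Hence the expansion of sqrt(140) is a_0 = 11 followed by the repeating block 1, 4, 1, 22 (period 4).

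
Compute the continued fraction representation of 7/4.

Run the Euclidean algorithm on 7 and 4; the successive quotients are the partial quotients a_0, a_1, ... (each step inverts the fractional part left over by the previous one):
  7 = 1*4 + 3, so a_0 = 1.
  4 = 1*3 + 1, so a_1 = 1.
  3 = 3*1 + 0, so a_2 = 3.
The remainder reaches 0 after 3 divisions, so the expansion has 3 partial quotients, read off in order.

[1; 1, 3]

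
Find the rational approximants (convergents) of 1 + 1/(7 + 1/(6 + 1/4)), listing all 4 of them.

1/1, 8/7, 49/43, 204/179

Using the convergent recurrence p_i = a_i*p_{i-1} + p_{i-2}, q_i = a_i*q_{i-1} + q_{i-2} with p_{-2}=0, p_{-1}=1, q_{-2}=1, q_{-1}=0:
  i=0: a_0=1, p_0 = 1*1 + 0 = 1, q_0 = 1*0 + 1 = 1.
  i=1: a_1=7, p_1 = 7*1 + 1 = 8, q_1 = 7*1 + 0 = 7.
  i=2: a_2=6, p_2 = 6*8 + 1 = 49, q_2 = 6*7 + 1 = 43.
  i=3: a_3=4, p_3 = 4*49 + 8 = 204, q_3 = 4*43 + 7 = 179.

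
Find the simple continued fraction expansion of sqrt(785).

Write x_i = (sqrt(785) + m_i)/d_i with (m_0, d_0) = (0, 1). a_0 = floor(sqrt(785)) = 28, since 28^2 = 784 <= 785 < 841 = 29^2.
Iterate m_{i+1} = d_i*a_i - m_i, d_{i+1} = (785 - m_{i+1}^2)/d_i, a_{i+1} = floor((a_0 + m_{i+1})/d_{i+1}):
  m_1 = 1*28 - 0 = 28, d_1 = (785 - 28^2)/1 = 1/1 = 1, a_1 = floor((28 + 28)/1) = 56.
  m_2 = 1*56 - 28 = 28, d_2 = (785 - 28^2)/1 = 1/1 = 1: (m_2, d_2) = (m_1, d_1) = (28, 1), so from here the quotient a_1 repeats; the period length is 1.
Hence the expansion of sqrt(785) is a_0 = 28 followed by the repeating block 56 (period 1).

[28; (56)]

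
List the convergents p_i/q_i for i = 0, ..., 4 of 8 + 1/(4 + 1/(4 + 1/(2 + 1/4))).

Using the convergent recurrence p_i = a_i*p_{i-1} + p_{i-2}, q_i = a_i*q_{i-1} + q_{i-2} with p_{-2}=0, p_{-1}=1, q_{-2}=1, q_{-1}=0:
  i=0: a_0=8, p_0 = 8*1 + 0 = 8, q_0 = 8*0 + 1 = 1.
  i=1: a_1=4, p_1 = 4*8 + 1 = 33, q_1 = 4*1 + 0 = 4.
  i=2: a_2=4, p_2 = 4*33 + 8 = 140, q_2 = 4*4 + 1 = 17.
  i=3: a_3=2, p_3 = 2*140 + 33 = 313, q_3 = 2*17 + 4 = 38.
  i=4: a_4=4, p_4 = 4*313 + 140 = 1392, q_4 = 4*38 + 17 = 169.

8/1, 33/4, 140/17, 313/38, 1392/169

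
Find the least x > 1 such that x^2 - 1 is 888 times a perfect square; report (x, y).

First expand sqrt(888) as a continued fraction. With x_i = (sqrt(888) + m_i)/d_i and (m_0, d_0) = (0, 1): a_0 = floor(sqrt(888)) = 29, since 29^2 = 841 <= 888 < 900 = 30^2.
Iterate m_{i+1} = d_i*a_i - m_i, d_{i+1} = (888 - m_{i+1}^2)/d_i, a_{i+1} = floor((a_0 + m_{i+1})/d_{i+1}):
  m_1 = 1*29 - 0 = 29, d_1 = (888 - 29^2)/1 = 47/1 = 47, a_1 = floor((29 + 29)/47) = 1.
  m_2 = 47*1 - 29 = 18, d_2 = (888 - 18^2)/47 = 564/47 = 12, a_2 = floor((29 + 18)/12) = 3.
  m_3 = 12*3 - 18 = 18, d_3 = (888 - 18^2)/12 = 564/12 = 47, a_3 = floor((29 + 18)/47) = 1.
  m_4 = 47*1 - 18 = 29, d_4 = (888 - 29^2)/47 = 47/47 = 1, a_4 = floor((29 + 29)/1) = 58.
  m_5 = 1*58 - 29 = 29, d_5 = (888 - 29^2)/1 = 47/1 = 47: (m_5, d_5) = (m_1, d_1) = (29, 47), so from here the quotients repeat a_1, ..., a_4; the period length is 4.
So sqrt(888) = [29; (1, 3, 1, 58)] with period length k = 4.
k is even, so the fundamental solution of x^2 - 888y^2 = 1 is (p_{k-1}, q_{k-1}) = (p_3, q_3); compute convergents through index 3.
Convergents (p_i = a_i*p_{i-1} + p_{i-2}, q_i = a_i*q_{i-1} + q_{i-2} with p_{-2}=0, p_{-1}=1, q_{-2}=1, q_{-1}=0):
  i=0: a_0=29, p_0 = 29*1 + 0 = 29, q_0 = 29*0 + 1 = 1.
  i=1: a_1=1, p_1 = 1*29 + 1 = 30, q_1 = 1*1 + 0 = 1.
  i=2: a_2=3, p_2 = 3*30 + 29 = 119, q_2 = 3*1 + 1 = 4.
  i=3: a_3=1, p_3 = 1*119 + 30 = 149, q_3 = 1*4 + 1 = 5.
Check: 149^2 - 888*5^2 = 22201 - 22200 = 1, so (x, y) = (149, 5) solves the equation, and by the theorem it is the least positive solution.

(x, y) = (149, 5)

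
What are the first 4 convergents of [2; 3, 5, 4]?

Using the convergent recurrence p_i = a_i*p_{i-1} + p_{i-2}, q_i = a_i*q_{i-1} + q_{i-2} with p_{-2}=0, p_{-1}=1, q_{-2}=1, q_{-1}=0:
  i=0: a_0=2, p_0 = 2*1 + 0 = 2, q_0 = 2*0 + 1 = 1.
  i=1: a_1=3, p_1 = 3*2 + 1 = 7, q_1 = 3*1 + 0 = 3.
  i=2: a_2=5, p_2 = 5*7 + 2 = 37, q_2 = 5*3 + 1 = 16.
  i=3: a_3=4, p_3 = 4*37 + 7 = 155, q_3 = 4*16 + 3 = 67.

2/1, 7/3, 37/16, 155/67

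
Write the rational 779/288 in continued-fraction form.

Run the Euclidean algorithm on 779 and 288; the successive quotients are the partial quotients a_0, a_1, ... (each step inverts the fractional part left over by the previous one):
  779 = 2*288 + 203, so a_0 = 2.
  288 = 1*203 + 85, so a_1 = 1.
  203 = 2*85 + 33, so a_2 = 2.
  85 = 2*33 + 19, so a_3 = 2.
  33 = 1*19 + 14, so a_4 = 1.
  19 = 1*14 + 5, so a_5 = 1.
  14 = 2*5 + 4, so a_6 = 2.
  5 = 1*4 + 1, so a_7 = 1.
  4 = 4*1 + 0, so a_8 = 4.
The remainder reaches 0 after 9 divisions, so the expansion has 9 partial quotients, read off in order.

[2; 1, 2, 2, 1, 1, 2, 1, 4]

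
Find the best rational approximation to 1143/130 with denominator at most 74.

Expand x = 1143/130 as a continued fraction with the Euclidean algorithm:
  1143 = 8*130 + 103, so a_0 = 8.
  130 = 1*103 + 27, so a_1 = 1.
  103 = 3*27 + 22, so a_2 = 3.
  27 = 1*22 + 5, so a_3 = 1.
  22 = 4*5 + 2, so a_4 = 4.
  5 = 2*2 + 1, so a_5 = 2.
  2 = 2*1 + 0, so a_6 = 2.
so x = [8; 1, 3, 1, 4, 2, 2].
Convergents (p_i = a_i*p_{i-1} + p_{i-2}, q_i = a_i*q_{i-1} + q_{i-2} with p_{-2}=0, p_{-1}=1, q_{-2}=1, q_{-1}=0), until the denominator exceeds 74:
  i=0: a_0=8, p_0 = 8*1 + 0 = 8, q_0 = 8*0 + 1 = 1.
  i=1: a_1=1, p_1 = 1*8 + 1 = 9, q_1 = 1*1 + 0 = 1.
  i=2: a_2=3, p_2 = 3*9 + 8 = 35, q_2 = 3*1 + 1 = 4.
  i=3: a_3=1, p_3 = 1*35 + 9 = 44, q_3 = 1*4 + 1 = 5.
  i=4: a_4=4, p_4 = 4*44 + 35 = 211, q_4 = 4*5 + 4 = 24.
  i=5: a_5=2, p_5 = 2*211 + 44 = 466, q_5 = 2*24 + 5 = 53.
  i=6: a_6=2, p_6 = 2*466 + 211 = 1143, q_6 = 2*53 + 24 = 130.
q_6 = 130 > 74, so the last convergent with denominator <= 74 is p_5/q_5 = 466/53.
The closest fraction with denominator <= 74 is either p_5/q_5 or the intermediate fraction (k*p_5 + p_4)/(k*q_5 + q_4) with the largest k >= 1 whose denominator stays <= 74; these approach x as k grows, and every other convergent or intermediate fraction in range is farther away.
Largest k: floor((74 - q_4)/q_5) = floor((74 - 24)/53) = 0.
Since k = 0, no intermediate fraction beyond p_5/q_5 has denominator <= 74, so the convergent 466/53 is the closest (its error is |1143*53 - 466*130|/(130*53) = 1/6890).

466/53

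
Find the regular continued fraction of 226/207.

[1; 10, 1, 8, 2]

Run the Euclidean algorithm on 226 and 207; the successive quotients are the partial quotients a_0, a_1, ... (each step inverts the fractional part left over by the previous one):
  226 = 1*207 + 19, so a_0 = 1.
  207 = 10*19 + 17, so a_1 = 10.
  19 = 1*17 + 2, so a_2 = 1.
  17 = 8*2 + 1, so a_3 = 8.
  2 = 2*1 + 0, so a_4 = 2.
The remainder reaches 0 after 5 divisions, so the expansion has 5 partial quotients, read off in order.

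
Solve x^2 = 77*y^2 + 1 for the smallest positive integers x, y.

(x, y) = (351, 40)

First expand sqrt(77) as a continued fraction. With x_i = (sqrt(77) + m_i)/d_i and (m_0, d_0) = (0, 1): a_0 = floor(sqrt(77)) = 8, since 8^2 = 64 <= 77 < 81 = 9^2.
Iterate m_{i+1} = d_i*a_i - m_i, d_{i+1} = (77 - m_{i+1}^2)/d_i, a_{i+1} = floor((a_0 + m_{i+1})/d_{i+1}):
  m_1 = 1*8 - 0 = 8, d_1 = (77 - 8^2)/1 = 13/1 = 13, a_1 = floor((8 + 8)/13) = 1.
  m_2 = 13*1 - 8 = 5, d_2 = (77 - 5^2)/13 = 52/13 = 4, a_2 = floor((8 + 5)/4) = 3.
  m_3 = 4*3 - 5 = 7, d_3 = (77 - 7^2)/4 = 28/4 = 7, a_3 = floor((8 + 7)/7) = 2.
  m_4 = 7*2 - 7 = 7, d_4 = (77 - 7^2)/7 = 28/7 = 4, a_4 = floor((8 + 7)/4) = 3.
  m_5 = 4*3 - 7 = 5, d_5 = (77 - 5^2)/4 = 52/4 = 13, a_5 = floor((8 + 5)/13) = 1.
  m_6 = 13*1 - 5 = 8, d_6 = (77 - 8^2)/13 = 13/13 = 1, a_6 = floor((8 + 8)/1) = 16.
  m_7 = 1*16 - 8 = 8, d_7 = (77 - 8^2)/1 = 13/1 = 13: (m_7, d_7) = (m_1, d_1) = (8, 13), so from here the quotients repeat a_1, ..., a_6; the period length is 6.
So sqrt(77) = [8; (1, 3, 2, 3, 1, 16)] with period length k = 6.
k is even, so the fundamental solution of x^2 - 77y^2 = 1 is (p_{k-1}, q_{k-1}) = (p_5, q_5); compute convergents through index 5.
Convergents (p_i = a_i*p_{i-1} + p_{i-2}, q_i = a_i*q_{i-1} + q_{i-2} with p_{-2}=0, p_{-1}=1, q_{-2}=1, q_{-1}=0):
  i=0: a_0=8, p_0 = 8*1 + 0 = 8, q_0 = 8*0 + 1 = 1.
  i=1: a_1=1, p_1 = 1*8 + 1 = 9, q_1 = 1*1 + 0 = 1.
  i=2: a_2=3, p_2 = 3*9 + 8 = 35, q_2 = 3*1 + 1 = 4.
  i=3: a_3=2, p_3 = 2*35 + 9 = 79, q_3 = 2*4 + 1 = 9.
  i=4: a_4=3, p_4 = 3*79 + 35 = 272, q_4 = 3*9 + 4 = 31.
  i=5: a_5=1, p_5 = 1*272 + 79 = 351, q_5 = 1*31 + 9 = 40.
Check: 351^2 - 77*40^2 = 123201 - 123200 = 1, so (x, y) = (351, 40) solves the equation, and by the theorem it is the least positive solution.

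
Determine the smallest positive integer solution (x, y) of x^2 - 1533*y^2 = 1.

(x, y) = (65935351, 1684020)

First expand sqrt(1533) as a continued fraction. With x_i = (sqrt(1533) + m_i)/d_i and (m_0, d_0) = (0, 1): a_0 = floor(sqrt(1533)) = 39, since 39^2 = 1521 <= 1533 < 1600 = 40^2.
Iterate m_{i+1} = d_i*a_i - m_i, d_{i+1} = (1533 - m_{i+1}^2)/d_i, a_{i+1} = floor((a_0 + m_{i+1})/d_{i+1}):
  m_1 = 1*39 - 0 = 39, d_1 = (1533 - 39^2)/1 = 12/1 = 12, a_1 = floor((39 + 39)/12) = 6.
  m_2 = 12*6 - 39 = 33, d_2 = (1533 - 33^2)/12 = 444/12 = 37, a_2 = floor((39 + 33)/37) = 1.
  m_3 = 37*1 - 33 = 4, d_3 = (1533 - 4^2)/37 = 1517/37 = 41, a_3 = floor((39 + 4)/41) = 1.
  m_4 = 41*1 - 4 = 37, d_4 = (1533 - 37^2)/41 = 164/41 = 4, a_4 = floor((39 + 37)/4) = 19.
  m_5 = 4*19 - 37 = 39, d_5 = (1533 - 39^2)/4 = 12/4 = 3, a_5 = floor((39 + 39)/3) = 26.
  m_6 = 3*26 - 39 = 39, d_6 = (1533 - 39^2)/3 = 12/3 = 4, a_6 = floor((39 + 39)/4) = 19.
  m_7 = 4*19 - 39 = 37, d_7 = (1533 - 37^2)/4 = 164/4 = 41, a_7 = floor((39 + 37)/41) = 1.
  m_8 = 41*1 - 37 = 4, d_8 = (1533 - 4^2)/41 = 1517/41 = 37, a_8 = floor((39 + 4)/37) = 1.
  m_9 = 37*1 - 4 = 33, d_9 = (1533 - 33^2)/37 = 444/37 = 12, a_9 = floor((39 + 33)/12) = 6.
  m_10 = 12*6 - 33 = 39, d_10 = (1533 - 39^2)/12 = 12/12 = 1, a_10 = floor((39 + 39)/1) = 78.
  m_11 = 1*78 - 39 = 39, d_11 = (1533 - 39^2)/1 = 12/1 = 12: (m_11, d_11) = (m_1, d_1) = (39, 12), so from here the quotients repeat a_1, ..., a_10; the period length is 10.
So sqrt(1533) = [39; (6, 1, 1, 19, 26, 19, 1, 1, 6, 78)] with period length k = 10.
k is even, so the fundamental solution of x^2 - 1533y^2 = 1 is (p_{k-1}, q_{k-1}) = (p_9, q_9); compute convergents through index 9.
Convergents (p_i = a_i*p_{i-1} + p_{i-2}, q_i = a_i*q_{i-1} + q_{i-2} with p_{-2}=0, p_{-1}=1, q_{-2}=1, q_{-1}=0):
  i=0: a_0=39, p_0 = 39*1 + 0 = 39, q_0 = 39*0 + 1 = 1.
  i=1: a_1=6, p_1 = 6*39 + 1 = 235, q_1 = 6*1 + 0 = 6.
  i=2: a_2=1, p_2 = 1*235 + 39 = 274, q_2 = 1*6 + 1 = 7.
  i=3: a_3=1, p_3 = 1*274 + 235 = 509, q_3 = 1*7 + 6 = 13.
  i=4: a_4=19, p_4 = 19*509 + 274 = 9945, q_4 = 19*13 + 7 = 254.
  i=5: a_5=26, p_5 = 26*9945 + 509 = 259079, q_5 = 26*254 + 13 = 6617.
  i=6: a_6=19, p_6 = 19*259079 + 9945 = 4932446, q_6 = 19*6617 + 254 = 125977.
  i=7: a_7=1, p_7 = 1*4932446 + 259079 = 5191525, q_7 = 1*125977 + 6617 = 132594.
  i=8: a_8=1, p_8 = 1*5191525 + 4932446 = 10123971, q_8 = 1*132594 + 125977 = 258571.
  i=9: a_9=6, p_9 = 6*10123971 + 5191525 = 65935351, q_9 = 6*258571 + 132594 = 1684020.
Check: 65935351^2 - 1533*1684020^2 = 4347470511493201 - 4347470511493200 = 1, so (x, y) = (65935351, 1684020) solves the equation, and by the theorem it is the least positive solution.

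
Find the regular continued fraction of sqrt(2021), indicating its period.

[44; (1, 21, 2, 21, 1, 88)]

Write x_i = (sqrt(2021) + m_i)/d_i with (m_0, d_0) = (0, 1). a_0 = floor(sqrt(2021)) = 44, since 44^2 = 1936 <= 2021 < 2025 = 45^2.
Iterate m_{i+1} = d_i*a_i - m_i, d_{i+1} = (2021 - m_{i+1}^2)/d_i, a_{i+1} = floor((a_0 + m_{i+1})/d_{i+1}):
  m_1 = 1*44 - 0 = 44, d_1 = (2021 - 44^2)/1 = 85/1 = 85, a_1 = floor((44 + 44)/85) = 1.
  m_2 = 85*1 - 44 = 41, d_2 = (2021 - 41^2)/85 = 340/85 = 4, a_2 = floor((44 + 41)/4) = 21.
  m_3 = 4*21 - 41 = 43, d_3 = (2021 - 43^2)/4 = 172/4 = 43, a_3 = floor((44 + 43)/43) = 2.
  m_4 = 43*2 - 43 = 43, d_4 = (2021 - 43^2)/43 = 172/43 = 4, a_4 = floor((44 + 43)/4) = 21.
  m_5 = 4*21 - 43 = 41, d_5 = (2021 - 41^2)/4 = 340/4 = 85, a_5 = floor((44 + 41)/85) = 1.
  m_6 = 85*1 - 41 = 44, d_6 = (2021 - 44^2)/85 = 85/85 = 1, a_6 = floor((44 + 44)/1) = 88.
  m_7 = 1*88 - 44 = 44, d_7 = (2021 - 44^2)/1 = 85/1 = 85: (m_7, d_7) = (m_1, d_1) = (44, 85), so from here the quotients repeat a_1, ..., a_6; the period length is 6.
Hence the expansion of sqrt(2021) is a_0 = 44 followed by the repeating block 1, 21, 2, 21, 1, 88 (period 6).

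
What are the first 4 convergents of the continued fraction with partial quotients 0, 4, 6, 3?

0/1, 1/4, 6/25, 19/79

Using the convergent recurrence p_i = a_i*p_{i-1} + p_{i-2}, q_i = a_i*q_{i-1} + q_{i-2} with p_{-2}=0, p_{-1}=1, q_{-2}=1, q_{-1}=0:
  i=0: a_0=0, p_0 = 0*1 + 0 = 0, q_0 = 0*0 + 1 = 1.
  i=1: a_1=4, p_1 = 4*0 + 1 = 1, q_1 = 4*1 + 0 = 4.
  i=2: a_2=6, p_2 = 6*1 + 0 = 6, q_2 = 6*4 + 1 = 25.
  i=3: a_3=3, p_3 = 3*6 + 1 = 19, q_3 = 3*25 + 4 = 79.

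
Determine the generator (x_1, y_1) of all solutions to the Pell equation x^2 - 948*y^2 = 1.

(x, y) = (228151, 7410)

First expand sqrt(948) as a continued fraction. With x_i = (sqrt(948) + m_i)/d_i and (m_0, d_0) = (0, 1): a_0 = floor(sqrt(948)) = 30, since 30^2 = 900 <= 948 < 961 = 31^2.
Iterate m_{i+1} = d_i*a_i - m_i, d_{i+1} = (948 - m_{i+1}^2)/d_i, a_{i+1} = floor((a_0 + m_{i+1})/d_{i+1}):
  m_1 = 1*30 - 0 = 30, d_1 = (948 - 30^2)/1 = 48/1 = 48, a_1 = floor((30 + 30)/48) = 1.
  m_2 = 48*1 - 30 = 18, d_2 = (948 - 18^2)/48 = 624/48 = 13, a_2 = floor((30 + 18)/13) = 3.
  m_3 = 13*3 - 18 = 21, d_3 = (948 - 21^2)/13 = 507/13 = 39, a_3 = floor((30 + 21)/39) = 1.
  m_4 = 39*1 - 21 = 18, d_4 = (948 - 18^2)/39 = 624/39 = 16, a_4 = floor((30 + 18)/16) = 3.
  m_5 = 16*3 - 18 = 30, d_5 = (948 - 30^2)/16 = 48/16 = 3, a_5 = floor((30 + 30)/3) = 20.
  m_6 = 3*20 - 30 = 30, d_6 = (948 - 30^2)/3 = 48/3 = 16, a_6 = floor((30 + 30)/16) = 3.
  m_7 = 16*3 - 30 = 18, d_7 = (948 - 18^2)/16 = 624/16 = 39, a_7 = floor((30 + 18)/39) = 1.
  m_8 = 39*1 - 18 = 21, d_8 = (948 - 21^2)/39 = 507/39 = 13, a_8 = floor((30 + 21)/13) = 3.
  m_9 = 13*3 - 21 = 18, d_9 = (948 - 18^2)/13 = 624/13 = 48, a_9 = floor((30 + 18)/48) = 1.
  m_10 = 48*1 - 18 = 30, d_10 = (948 - 30^2)/48 = 48/48 = 1, a_10 = floor((30 + 30)/1) = 60.
  m_11 = 1*60 - 30 = 30, d_11 = (948 - 30^2)/1 = 48/1 = 48: (m_11, d_11) = (m_1, d_1) = (30, 48), so from here the quotients repeat a_1, ..., a_10; the period length is 10.
So sqrt(948) = [30; (1, 3, 1, 3, 20, 3, 1, 3, 1, 60)] with period length k = 10.
k is even, so the fundamental solution of x^2 - 948y^2 = 1 is (p_{k-1}, q_{k-1}) = (p_9, q_9); compute convergents through index 9.
Convergents (p_i = a_i*p_{i-1} + p_{i-2}, q_i = a_i*q_{i-1} + q_{i-2} with p_{-2}=0, p_{-1}=1, q_{-2}=1, q_{-1}=0):
  i=0: a_0=30, p_0 = 30*1 + 0 = 30, q_0 = 30*0 + 1 = 1.
  i=1: a_1=1, p_1 = 1*30 + 1 = 31, q_1 = 1*1 + 0 = 1.
  i=2: a_2=3, p_2 = 3*31 + 30 = 123, q_2 = 3*1 + 1 = 4.
  i=3: a_3=1, p_3 = 1*123 + 31 = 154, q_3 = 1*4 + 1 = 5.
  i=4: a_4=3, p_4 = 3*154 + 123 = 585, q_4 = 3*5 + 4 = 19.
  i=5: a_5=20, p_5 = 20*585 + 154 = 11854, q_5 = 20*19 + 5 = 385.
  i=6: a_6=3, p_6 = 3*11854 + 585 = 36147, q_6 = 3*385 + 19 = 1174.
  i=7: a_7=1, p_7 = 1*36147 + 11854 = 48001, q_7 = 1*1174 + 385 = 1559.
  i=8: a_8=3, p_8 = 3*48001 + 36147 = 180150, q_8 = 3*1559 + 1174 = 5851.
  i=9: a_9=1, p_9 = 1*180150 + 48001 = 228151, q_9 = 1*5851 + 1559 = 7410.
Check: 228151^2 - 948*7410^2 = 52052878801 - 52052878800 = 1, so (x, y) = (228151, 7410) solves the equation, and by the theorem it is the least positive solution.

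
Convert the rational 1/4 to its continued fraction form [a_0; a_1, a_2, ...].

[0; 4]

Run the Euclidean algorithm on 1 and 4; the successive quotients are the partial quotients a_0, a_1, ... (each step inverts the fractional part left over by the previous one):
  1 = 0*4 + 1, so a_0 = 0.
  4 = 4*1 + 0, so a_1 = 4.
The remainder reaches 0 after 2 divisions, so the expansion has 2 partial quotients, read off in order.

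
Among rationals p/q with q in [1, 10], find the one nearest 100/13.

Expand x = 100/13 as a continued fraction with the Euclidean algorithm:
  100 = 7*13 + 9, so a_0 = 7.
  13 = 1*9 + 4, so a_1 = 1.
  9 = 2*4 + 1, so a_2 = 2.
  4 = 4*1 + 0, so a_3 = 4.
so x = [7; 1, 2, 4].
Convergents (p_i = a_i*p_{i-1} + p_{i-2}, q_i = a_i*q_{i-1} + q_{i-2} with p_{-2}=0, p_{-1}=1, q_{-2}=1, q_{-1}=0), until the denominator exceeds 10:
  i=0: a_0=7, p_0 = 7*1 + 0 = 7, q_0 = 7*0 + 1 = 1.
  i=1: a_1=1, p_1 = 1*7 + 1 = 8, q_1 = 1*1 + 0 = 1.
  i=2: a_2=2, p_2 = 2*8 + 7 = 23, q_2 = 2*1 + 1 = 3.
  i=3: a_3=4, p_3 = 4*23 + 8 = 100, q_3 = 4*3 + 1 = 13.
q_3 = 13 > 10, so the last convergent with denominator <= 10 is p_2/q_2 = 23/3.
The closest fraction with denominator <= 10 is either p_2/q_2 or the intermediate fraction (k*p_2 + p_1)/(k*q_2 + q_1) with the largest k >= 1 whose denominator stays <= 10; these approach x as k grows, and every other convergent or intermediate fraction in range is farther away.
Largest k: floor((10 - q_1)/q_2) = floor((10 - 1)/3) = 3.
That gives (3*23 + 8)/(3*3 + 1) = 77/10.
Compare the errors: |x - 23/3| = |100*3 - 23*13|/(13*3) = 1/39, and |x - 77/10| = |100*10 - 77*13|/(13*10) = 1/130.
Cross-multiplying, 1*39 = 39 < 130 = 1*130, so 1/130 is smaller: the intermediate fraction 77/10 is closer to x than 23/3.

77/10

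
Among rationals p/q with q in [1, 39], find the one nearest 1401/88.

Expand x = 1401/88 as a continued fraction with the Euclidean algorithm:
  1401 = 15*88 + 81, so a_0 = 15.
  88 = 1*81 + 7, so a_1 = 1.
  81 = 11*7 + 4, so a_2 = 11.
  7 = 1*4 + 3, so a_3 = 1.
  4 = 1*3 + 1, so a_4 = 1.
  3 = 3*1 + 0, so a_5 = 3.
so x = [15; 1, 11, 1, 1, 3].
Convergents (p_i = a_i*p_{i-1} + p_{i-2}, q_i = a_i*q_{i-1} + q_{i-2} with p_{-2}=0, p_{-1}=1, q_{-2}=1, q_{-1}=0), until the denominator exceeds 39:
  i=0: a_0=15, p_0 = 15*1 + 0 = 15, q_0 = 15*0 + 1 = 1.
  i=1: a_1=1, p_1 = 1*15 + 1 = 16, q_1 = 1*1 + 0 = 1.
  i=2: a_2=11, p_2 = 11*16 + 15 = 191, q_2 = 11*1 + 1 = 12.
  i=3: a_3=1, p_3 = 1*191 + 16 = 207, q_3 = 1*12 + 1 = 13.
  i=4: a_4=1, p_4 = 1*207 + 191 = 398, q_4 = 1*13 + 12 = 25.
  i=5: a_5=3, p_5 = 3*398 + 207 = 1401, q_5 = 3*25 + 13 = 88.
q_5 = 88 > 39, so the last convergent with denominator <= 39 is p_4/q_4 = 398/25.
The closest fraction with denominator <= 39 is either p_4/q_4 or the intermediate fraction (k*p_4 + p_3)/(k*q_4 + q_3) with the largest k >= 1 whose denominator stays <= 39; these approach x as k grows, and every other convergent or intermediate fraction in range is farther away.
Largest k: floor((39 - q_3)/q_4) = floor((39 - 13)/25) = 1.
That gives (1*398 + 207)/(1*25 + 13) = 605/38.
Compare the errors: |x - 398/25| = |1401*25 - 398*88|/(88*25) = 1/2200, and |x - 605/38| = |1401*38 - 605*88|/(88*38) = 2/3344.
Cross-multiplying, 1*3344 = 3344 < 4400 = 2*2200, so 1/2200 is smaller: the convergent 398/25 is closer to x than 605/38.

398/25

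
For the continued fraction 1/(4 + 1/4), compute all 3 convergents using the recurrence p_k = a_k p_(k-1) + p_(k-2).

Using the convergent recurrence p_i = a_i*p_{i-1} + p_{i-2}, q_i = a_i*q_{i-1} + q_{i-2} with p_{-2}=0, p_{-1}=1, q_{-2}=1, q_{-1}=0:
  i=0: a_0=0, p_0 = 0*1 + 0 = 0, q_0 = 0*0 + 1 = 1.
  i=1: a_1=4, p_1 = 4*0 + 1 = 1, q_1 = 4*1 + 0 = 4.
  i=2: a_2=4, p_2 = 4*1 + 0 = 4, q_2 = 4*4 + 1 = 17.

0/1, 1/4, 4/17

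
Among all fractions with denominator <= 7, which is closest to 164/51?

16/5

Expand x = 164/51 as a continued fraction with the Euclidean algorithm:
  164 = 3*51 + 11, so a_0 = 3.
  51 = 4*11 + 7, so a_1 = 4.
  11 = 1*7 + 4, so a_2 = 1.
  7 = 1*4 + 3, so a_3 = 1.
  4 = 1*3 + 1, so a_4 = 1.
  3 = 3*1 + 0, so a_5 = 3.
so x = [3; 4, 1, 1, 1, 3].
Convergents (p_i = a_i*p_{i-1} + p_{i-2}, q_i = a_i*q_{i-1} + q_{i-2} with p_{-2}=0, p_{-1}=1, q_{-2}=1, q_{-1}=0), until the denominator exceeds 7:
  i=0: a_0=3, p_0 = 3*1 + 0 = 3, q_0 = 3*0 + 1 = 1.
  i=1: a_1=4, p_1 = 4*3 + 1 = 13, q_1 = 4*1 + 0 = 4.
  i=2: a_2=1, p_2 = 1*13 + 3 = 16, q_2 = 1*4 + 1 = 5.
  i=3: a_3=1, p_3 = 1*16 + 13 = 29, q_3 = 1*5 + 4 = 9.
q_3 = 9 > 7, so the last convergent with denominator <= 7 is p_2/q_2 = 16/5.
The closest fraction with denominator <= 7 is either p_2/q_2 or the intermediate fraction (k*p_2 + p_1)/(k*q_2 + q_1) with the largest k >= 1 whose denominator stays <= 7; these approach x as k grows, and every other convergent or intermediate fraction in range is farther away.
Largest k: floor((7 - q_1)/q_2) = floor((7 - 4)/5) = 0.
Since k = 0, no intermediate fraction beyond p_2/q_2 has denominator <= 7, so the convergent 16/5 is the closest (its error is |164*5 - 16*51|/(51*5) = 4/255).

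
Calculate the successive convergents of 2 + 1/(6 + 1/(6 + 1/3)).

2/1, 13/6, 80/37, 253/117

Using the convergent recurrence p_i = a_i*p_{i-1} + p_{i-2}, q_i = a_i*q_{i-1} + q_{i-2} with p_{-2}=0, p_{-1}=1, q_{-2}=1, q_{-1}=0:
  i=0: a_0=2, p_0 = 2*1 + 0 = 2, q_0 = 2*0 + 1 = 1.
  i=1: a_1=6, p_1 = 6*2 + 1 = 13, q_1 = 6*1 + 0 = 6.
  i=2: a_2=6, p_2 = 6*13 + 2 = 80, q_2 = 6*6 + 1 = 37.
  i=3: a_3=3, p_3 = 3*80 + 13 = 253, q_3 = 3*37 + 6 = 117.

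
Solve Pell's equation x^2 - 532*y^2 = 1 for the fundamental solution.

(x, y) = (2588599, 112230)

First expand sqrt(532) as a continued fraction. With x_i = (sqrt(532) + m_i)/d_i and (m_0, d_0) = (0, 1): a_0 = floor(sqrt(532)) = 23, since 23^2 = 529 <= 532 < 576 = 24^2.
Iterate m_{i+1} = d_i*a_i - m_i, d_{i+1} = (532 - m_{i+1}^2)/d_i, a_{i+1} = floor((a_0 + m_{i+1})/d_{i+1}):
  m_1 = 1*23 - 0 = 23, d_1 = (532 - 23^2)/1 = 3/1 = 3, a_1 = floor((23 + 23)/3) = 15.
  m_2 = 3*15 - 23 = 22, d_2 = (532 - 22^2)/3 = 48/3 = 16, a_2 = floor((23 + 22)/16) = 2.
  m_3 = 16*2 - 22 = 10, d_3 = (532 - 10^2)/16 = 432/16 = 27, a_3 = floor((23 + 10)/27) = 1.
  m_4 = 27*1 - 10 = 17, d_4 = (532 - 17^2)/27 = 243/27 = 9, a_4 = floor((23 + 17)/9) = 4.
  m_5 = 9*4 - 17 = 19, d_5 = (532 - 19^2)/9 = 171/9 = 19, a_5 = floor((23 + 19)/19) = 2.
  m_6 = 19*2 - 19 = 19, d_6 = (532 - 19^2)/19 = 171/19 = 9, a_6 = floor((23 + 19)/9) = 4.
  m_7 = 9*4 - 19 = 17, d_7 = (532 - 17^2)/9 = 243/9 = 27, a_7 = floor((23 + 17)/27) = 1.
  m_8 = 27*1 - 17 = 10, d_8 = (532 - 10^2)/27 = 432/27 = 16, a_8 = floor((23 + 10)/16) = 2.
  m_9 = 16*2 - 10 = 22, d_9 = (532 - 22^2)/16 = 48/16 = 3, a_9 = floor((23 + 22)/3) = 15.
  m_10 = 3*15 - 22 = 23, d_10 = (532 - 23^2)/3 = 3/3 = 1, a_10 = floor((23 + 23)/1) = 46.
  m_11 = 1*46 - 23 = 23, d_11 = (532 - 23^2)/1 = 3/1 = 3: (m_11, d_11) = (m_1, d_1) = (23, 3), so from here the quotients repeat a_1, ..., a_10; the period length is 10.
So sqrt(532) = [23; (15, 2, 1, 4, 2, 4, 1, 2, 15, 46)] with period length k = 10.
k is even, so the fundamental solution of x^2 - 532y^2 = 1 is (p_{k-1}, q_{k-1}) = (p_9, q_9); compute convergents through index 9.
Convergents (p_i = a_i*p_{i-1} + p_{i-2}, q_i = a_i*q_{i-1} + q_{i-2} with p_{-2}=0, p_{-1}=1, q_{-2}=1, q_{-1}=0):
  i=0: a_0=23, p_0 = 23*1 + 0 = 23, q_0 = 23*0 + 1 = 1.
  i=1: a_1=15, p_1 = 15*23 + 1 = 346, q_1 = 15*1 + 0 = 15.
  i=2: a_2=2, p_2 = 2*346 + 23 = 715, q_2 = 2*15 + 1 = 31.
  i=3: a_3=1, p_3 = 1*715 + 346 = 1061, q_3 = 1*31 + 15 = 46.
  i=4: a_4=4, p_4 = 4*1061 + 715 = 4959, q_4 = 4*46 + 31 = 215.
  i=5: a_5=2, p_5 = 2*4959 + 1061 = 10979, q_5 = 2*215 + 46 = 476.
  i=6: a_6=4, p_6 = 4*10979 + 4959 = 48875, q_6 = 4*476 + 215 = 2119.
  i=7: a_7=1, p_7 = 1*48875 + 10979 = 59854, q_7 = 1*2119 + 476 = 2595.
  i=8: a_8=2, p_8 = 2*59854 + 48875 = 168583, q_8 = 2*2595 + 2119 = 7309.
  i=9: a_9=15, p_9 = 15*168583 + 59854 = 2588599, q_9 = 15*7309 + 2595 = 112230.
Check: 2588599^2 - 532*112230^2 = 6700844782801 - 6700844782800 = 1, so (x, y) = (2588599, 112230) solves the equation, and by the theorem it is the least positive solution.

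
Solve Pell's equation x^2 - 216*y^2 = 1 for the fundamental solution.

(x, y) = (485, 33)

First expand sqrt(216) as a continued fraction. With x_i = (sqrt(216) + m_i)/d_i and (m_0, d_0) = (0, 1): a_0 = floor(sqrt(216)) = 14, since 14^2 = 196 <= 216 < 225 = 15^2.
Iterate m_{i+1} = d_i*a_i - m_i, d_{i+1} = (216 - m_{i+1}^2)/d_i, a_{i+1} = floor((a_0 + m_{i+1})/d_{i+1}):
  m_1 = 1*14 - 0 = 14, d_1 = (216 - 14^2)/1 = 20/1 = 20, a_1 = floor((14 + 14)/20) = 1.
  m_2 = 20*1 - 14 = 6, d_2 = (216 - 6^2)/20 = 180/20 = 9, a_2 = floor((14 + 6)/9) = 2.
  m_3 = 9*2 - 6 = 12, d_3 = (216 - 12^2)/9 = 72/9 = 8, a_3 = floor((14 + 12)/8) = 3.
  m_4 = 8*3 - 12 = 12, d_4 = (216 - 12^2)/8 = 72/8 = 9, a_4 = floor((14 + 12)/9) = 2.
  m_5 = 9*2 - 12 = 6, d_5 = (216 - 6^2)/9 = 180/9 = 20, a_5 = floor((14 + 6)/20) = 1.
  m_6 = 20*1 - 6 = 14, d_6 = (216 - 14^2)/20 = 20/20 = 1, a_6 = floor((14 + 14)/1) = 28.
  m_7 = 1*28 - 14 = 14, d_7 = (216 - 14^2)/1 = 20/1 = 20: (m_7, d_7) = (m_1, d_1) = (14, 20), so from here the quotients repeat a_1, ..., a_6; the period length is 6.
So sqrt(216) = [14; (1, 2, 3, 2, 1, 28)] with period length k = 6.
k is even, so the fundamental solution of x^2 - 216y^2 = 1 is (p_{k-1}, q_{k-1}) = (p_5, q_5); compute convergents through index 5.
Convergents (p_i = a_i*p_{i-1} + p_{i-2}, q_i = a_i*q_{i-1} + q_{i-2} with p_{-2}=0, p_{-1}=1, q_{-2}=1, q_{-1}=0):
  i=0: a_0=14, p_0 = 14*1 + 0 = 14, q_0 = 14*0 + 1 = 1.
  i=1: a_1=1, p_1 = 1*14 + 1 = 15, q_1 = 1*1 + 0 = 1.
  i=2: a_2=2, p_2 = 2*15 + 14 = 44, q_2 = 2*1 + 1 = 3.
  i=3: a_3=3, p_3 = 3*44 + 15 = 147, q_3 = 3*3 + 1 = 10.
  i=4: a_4=2, p_4 = 2*147 + 44 = 338, q_4 = 2*10 + 3 = 23.
  i=5: a_5=1, p_5 = 1*338 + 147 = 485, q_5 = 1*23 + 10 = 33.
Check: 485^2 - 216*33^2 = 235225 - 235224 = 1, so (x, y) = (485, 33) solves the equation, and by the theorem it is the least positive solution.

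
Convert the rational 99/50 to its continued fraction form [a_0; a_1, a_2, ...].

[1; 1, 49]

Run the Euclidean algorithm on 99 and 50; the successive quotients are the partial quotients a_0, a_1, ... (each step inverts the fractional part left over by the previous one):
  99 = 1*50 + 49, so a_0 = 1.
  50 = 1*49 + 1, so a_1 = 1.
  49 = 49*1 + 0, so a_2 = 49.
The remainder reaches 0 after 3 divisions, so the expansion has 3 partial quotients, read off in order.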